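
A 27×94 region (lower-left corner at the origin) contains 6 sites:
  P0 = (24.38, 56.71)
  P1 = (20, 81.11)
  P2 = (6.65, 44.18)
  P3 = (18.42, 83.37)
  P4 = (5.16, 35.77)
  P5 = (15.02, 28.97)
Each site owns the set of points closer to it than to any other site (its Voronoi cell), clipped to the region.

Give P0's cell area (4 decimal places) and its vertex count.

Area of P0's cell: 379.2218 (4 vertices)

1. box [0,27]×[0,94]: [(0, 0) (27, 0) (27, 94) (0, 94)]
2. ⊥bis P0·P1 via (22.19,68.91): [(0, 64.9267) (0, 0) (27, 0) (27, 69.7734)]  |A|=1818.452
3. ⊥bis P0·P2 via (15.515,50.445): [(4.6861, 65.7679) (27, 34.1937) (27, 69.7734)]  |A|=396.9612
4. ⊥bis P0·P3 via (21.4,70.04): [(4.6861, 65.7679) (27, 34.1937) (27, 69.7734)]  |A|=396.9612
5. ⊥bis P0·P4 via (14.77,46.24): [(4.6861, 65.7679) (25.3488, 36.5301) (27, 35.0146) (27, 69.7734)]  |A|=396.2835
6. ⊥bis P0·P5 via (19.7,42.84): [(4.6861, 65.7679) (21.262, 42.3129) (27, 40.3768) (27, 69.7734)]  |A|=379.2218
7. canonical 4-gon: [(4.6861, 65.7679) (21.262, 42.3129) (27, 40.3768) (27, 69.7734)]
8. shoelace: 379.2218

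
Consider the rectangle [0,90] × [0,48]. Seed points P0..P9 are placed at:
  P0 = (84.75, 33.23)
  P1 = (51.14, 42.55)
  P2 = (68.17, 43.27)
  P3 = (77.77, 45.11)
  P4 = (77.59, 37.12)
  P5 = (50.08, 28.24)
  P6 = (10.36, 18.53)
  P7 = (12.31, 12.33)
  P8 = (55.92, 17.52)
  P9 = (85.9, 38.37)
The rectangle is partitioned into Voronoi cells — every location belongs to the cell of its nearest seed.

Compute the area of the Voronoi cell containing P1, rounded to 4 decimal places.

1. box [0,90]×[0,48]: [(0, 0) (90, 0) (90, 48) (0, 48)]
2. ⊥bis P1·P0 via (67.945,37.89): [(0, 0) (57.4382, 0) (70.7485, 48) (0, 48)]  |A|=3076.4796
3. ⊥bis P1·P2 via (59.655,42.91): [(0, 0) (57.4382, 0) (60.9359, 12.6136) (59.4398, 48) (0, 48)]  |A|=2876.3926
4. ⊥bis P1·P3 via (64.455,43.83): [(0, 0) (57.4382, 0) (60.9359, 12.6136) (59.4398, 48) (0, 48)]  |A|=2876.3926
5. ⊥bis P1·P4 via (64.365,39.835): [(0, 0) (56.1872, 0) (60.5671, 21.3353) (59.4398, 48) (0, 48)]  |A|=2845.4685
6. ⊥bis P1·P5 via (50.61,35.395): [(0, 39.1439) (60.0021, 34.6993) (59.4398, 48) (0, 48)]  |A|=660.9887
7. ⊥bis P1·P6 via (30.75,30.54): [(26.8538, 37.1547) (60.0021, 34.6993) (59.4398, 48) (20.4658, 48)]  |A|=431.0996
8. ⊥bis P1·P7 via (31.725,27.44): [(26.8538, 37.1547) (60.0021, 34.6993) (59.4398, 48) (20.4658, 48)]  |A|=431.0996
9. ⊥bis P1·P8 via (53.53,30.035): [(26.8538, 37.1547) (60.0021, 34.6993) (59.4398, 48) (20.4658, 48)]  |A|=431.0996
10. ⊥bis P1·P9 via (68.52,40.46): [(26.8538, 37.1547) (60.0021, 34.6993) (59.4398, 48) (20.4658, 48)]  |A|=431.0996
11. canonical 4-gon: [(26.8538, 37.1547) (60.0021, 34.6993) (59.4398, 48) (20.4658, 48)]
12. shoelace: 431.0996

Area of P1's cell: 431.0996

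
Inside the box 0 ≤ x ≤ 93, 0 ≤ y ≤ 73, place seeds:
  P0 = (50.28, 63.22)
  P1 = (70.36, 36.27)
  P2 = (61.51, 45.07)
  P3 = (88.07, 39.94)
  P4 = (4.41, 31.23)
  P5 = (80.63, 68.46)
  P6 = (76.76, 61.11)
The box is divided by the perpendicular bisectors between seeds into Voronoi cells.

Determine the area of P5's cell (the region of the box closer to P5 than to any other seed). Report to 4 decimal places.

1. box [0,93]×[0,73]: [(0, 0) (93, 0) (93, 73) (0, 73)]
2. ⊥bis P5·P0 via (65.455,65.84): [(76.8224, 0) (93, 0) (93, 73) (64.2188, 73)]  |A|=1640.9947
3. ⊥bis P5·P1 via (75.495,52.365): [(67.3318, 54.9694) (93, 46.7801) (93, 73) (64.2188, 73)]  |A|=595.9788
4. ⊥bis P5·P2 via (71.07,56.765): [(66.3566, 60.6179) (77.0657, 51.8639) (93, 46.7801) (93, 73) (64.2188, 73)]  |A|=570.0022
5. ⊥bis P5·P3 via (84.35,54.2): [(66.3566, 60.6179) (76.6615, 52.1943) (93, 56.4565) (93, 73) (64.2188, 73)]  |A|=489.3483
6. ⊥bis P5·P4 via (42.52,49.845): [(66.3566, 60.6179) (76.6615, 52.1943) (93, 56.4565) (93, 73) (64.2188, 73)]  |A|=489.3483
7. ⊥bis P5·P6 via (78.695,64.785): [(64.3314, 72.3479) (93, 57.253) (93, 73) (64.2188, 73)]  |A|=235.107
8. canonical 4-gon: [(64.3314, 72.3479) (93, 57.253) (93, 73) (64.2188, 73)]
9. shoelace: 235.107

Area of P5's cell: 235.1070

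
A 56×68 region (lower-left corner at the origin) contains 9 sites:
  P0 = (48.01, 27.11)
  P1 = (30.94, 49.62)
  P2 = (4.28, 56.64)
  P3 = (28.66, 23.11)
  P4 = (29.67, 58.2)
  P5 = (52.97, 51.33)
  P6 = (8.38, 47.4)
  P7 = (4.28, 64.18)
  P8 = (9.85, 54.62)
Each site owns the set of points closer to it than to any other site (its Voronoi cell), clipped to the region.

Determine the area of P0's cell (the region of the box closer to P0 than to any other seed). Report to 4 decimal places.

Area of P0's cell: 644.1936

1. box [0,56]×[0,68]: [(0, 0) (56, 0) (56, 68) (0, 68)]
2. ⊥bis P0·P1 via (39.475,38.365): [(0, 8.4299) (0, 0) (56, 0) (56, 50.8964)]  |A|=1661.1374
3. ⊥bis P0·P2 via (26.145,41.875): [(7.2968, 13.9633) (0, 3.1577) (0, 0) (56, 0) (56, 50.8964)]  |A|=1641.9023
4. ⊥bis P0·P3 via (38.335,25.11): [(36.1208, 35.8214) (43.5257, 0) (56, 0) (56, 50.8964)]  |A|=729.3142
5. ⊥bis P0·P4 via (38.84,42.655): [(36.1208, 35.8214) (43.5257, 0) (56, 0) (56, 50.8964)]  |A|=729.3142
6. ⊥bis P0·P5 via (50.49,39.22): [(42.7049, 40.8143) (36.1208, 35.8214) (43.5257, 0) (56, 0) (56, 38.0916)]  |A|=644.1936
7. ⊥bis P0·P6 via (28.195,37.255): [(42.7049, 40.8143) (36.1208, 35.8214) (43.5257, 0) (56, 0) (56, 38.0916)]  |A|=644.1936
8. ⊥bis P0·P7 via (26.145,45.645): [(42.7049, 40.8143) (36.1208, 35.8214) (43.5257, 0) (56, 0) (56, 38.0916)]  |A|=644.1936
9. ⊥bis P0·P8 via (28.93,40.865): [(42.7049, 40.8143) (36.1208, 35.8214) (43.5257, 0) (56, 0) (56, 38.0916)]  |A|=644.1936
10. canonical 5-gon: [(42.7049, 40.8143) (36.1208, 35.8214) (43.5257, 0) (56, 0) (56, 38.0916)]
11. shoelace: 644.1936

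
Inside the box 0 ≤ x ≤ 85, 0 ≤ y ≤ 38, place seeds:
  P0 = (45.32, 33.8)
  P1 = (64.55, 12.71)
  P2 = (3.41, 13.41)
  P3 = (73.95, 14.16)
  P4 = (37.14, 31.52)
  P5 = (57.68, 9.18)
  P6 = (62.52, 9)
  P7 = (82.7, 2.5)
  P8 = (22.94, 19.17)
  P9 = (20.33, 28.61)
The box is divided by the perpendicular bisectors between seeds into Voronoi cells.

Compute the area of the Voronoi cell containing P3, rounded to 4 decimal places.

Area of P3's cell: 507.2097

1. box [0,85]×[0,38]: [(0, 0) (85, 0) (85, 38) (0, 38)]
2. ⊥bis P3·P0 via (59.635,23.98): [(43.1849, 0) (85, 0) (85, 38) (69.2526, 38)]  |A|=1093.6875
3. ⊥bis P3·P1 via (69.25,13.435): [(66.1568, 33.4872) (71.3224, 0) (85, 0) (85, 38) (69.2526, 38)]  |A|=622.5642
4. ⊥bis P3·P2 via (38.68,13.785): [(66.1568, 33.4872) (71.3224, 0) (85, 0) (85, 38) (69.2526, 38)]  |A|=622.5642
5. ⊥bis P3·P4 via (55.545,22.84): [(66.1568, 33.4872) (71.3224, 0) (85, 0) (85, 38) (69.2526, 38)]  |A|=622.5642
6. ⊥bis P3·P5 via (65.815,11.67): [(66.1568, 33.4872) (71.3224, 0) (85, 0) (85, 38) (69.2526, 38)]  |A|=622.5642
7. ⊥bis P3·P6 via (68.235,11.58): [(66.1568, 33.4872) (70.2115, 7.2018) (73.4627, 0) (85, 0) (85, 38) (69.2526, 38)]  |A|=614.8572
8. ⊥bis P3·P7 via (78.325,8.33): [(66.1568, 33.4872) (70.2115, 7.2018) (71.8842, 3.4966) (85, 13.3391) (85, 38) (69.2526, 38)]  |A|=507.2097
9. ⊥bis P3·P8 via (48.445,16.665): [(66.1568, 33.4872) (70.2115, 7.2018) (71.8842, 3.4966) (85, 13.3391) (85, 38) (69.2526, 38)]  |A|=507.2097
10. ⊥bis P3·P9 via (47.14,21.385): [(66.1568, 33.4872) (70.2115, 7.2018) (71.8842, 3.4966) (85, 13.3391) (85, 38) (69.2526, 38)]  |A|=507.2097
11. canonical 6-gon: [(66.1568, 33.4872) (70.2115, 7.2018) (71.8842, 3.4966) (85, 13.3391) (85, 38) (69.2526, 38)]
12. shoelace: 507.2097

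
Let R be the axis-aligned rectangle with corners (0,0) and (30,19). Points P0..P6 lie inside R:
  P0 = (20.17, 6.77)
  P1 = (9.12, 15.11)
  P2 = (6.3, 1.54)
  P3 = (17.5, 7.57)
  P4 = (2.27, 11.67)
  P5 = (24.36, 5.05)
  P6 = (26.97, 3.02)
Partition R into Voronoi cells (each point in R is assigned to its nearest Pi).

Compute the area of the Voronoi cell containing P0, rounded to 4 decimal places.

Area of P0's cell: 79.9059

1. box [0,30]×[0,19]: [(0, 0) (30, 0) (30, 19) (0, 19)]
2. ⊥bis P0·P1 via (14.645,10.94): [(6.388, 0) (30, 0) (30, 19) (20.7283, 19)]  |A|=312.395
3. ⊥bis P0·P2 via (13.235,4.155): [(11.9987, 7.4338) (14.8017, 0) (30, 0) (30, 19) (20.7283, 19)]  |A|=281.1222
4. ⊥bis P0·P3 via (18.835,7.17): [(16.6867, 0) (30, 0) (30, 19) (22.3796, 19)]  |A|=198.8706
5. ⊥bis P0·P4 via (11.22,9.22): [(16.6867, 0) (30, 0) (30, 19) (22.3796, 19)]  |A|=198.8706
6. ⊥bis P0·P5 via (22.265,5.91): [(16.6867, 0) (19.8389, 0) (27.6385, 19) (22.3796, 19)]  |A|=79.9059
7. ⊥bis P0·P6 via (23.57,4.895): [(16.6867, 0) (19.8389, 0) (27.6385, 19) (22.3796, 19)]  |A|=79.9059
8. canonical 4-gon: [(16.6867, 0) (19.8389, 0) (27.6385, 19) (22.3796, 19)]
9. shoelace: 79.9059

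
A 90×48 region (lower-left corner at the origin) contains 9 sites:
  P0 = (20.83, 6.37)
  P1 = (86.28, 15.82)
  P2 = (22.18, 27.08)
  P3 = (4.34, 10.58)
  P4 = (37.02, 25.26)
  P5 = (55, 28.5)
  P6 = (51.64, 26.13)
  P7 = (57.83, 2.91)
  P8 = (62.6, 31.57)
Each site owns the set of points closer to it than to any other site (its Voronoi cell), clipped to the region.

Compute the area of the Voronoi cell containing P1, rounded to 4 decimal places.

Area of P1's cell: 598.6090

1. box [0,90]×[0,48]: [(0, 0) (90, 0) (90, 48) (0, 48)]
2. ⊥bis P1·P0 via (53.555,11.095): [(55.157, 0) (90, 0) (90, 48) (48.2265, 48)]  |A|=1838.7979
3. ⊥bis P1·P2 via (54.23,21.45): [(53.0389, 14.6694) (55.157, 0) (90, 0) (90, 48) (58.8939, 48)]  |A|=1661.0229
4. ⊥bis P1·P3 via (45.31,13.2): [(53.0389, 14.6694) (55.157, 0) (90, 0) (90, 48) (58.8939, 48)]  |A|=1661.0229
5. ⊥bis P1·P4 via (61.65,20.54): [(57.7138, 0) (90, 0) (90, 48) (66.9123, 48)]  |A|=1328.9731
6. ⊥bis P1·P5 via (70.64,22.16): [(61.657, 0) (90, 0) (90, 48) (81.1148, 48)]  |A|=893.4776
7. ⊥bis P1·P6 via (68.96,20.975): [(65.6459, 9.8403) (62.7172, 0) (90, 0) (90, 48) (81.1148, 48)]  |A|=888.2615
8. ⊥bis P1·P7 via (72.055,9.365): [(68.5682, 17.049) (76.3046, 0) (90, 0) (90, 48) (81.1148, 48)]  |A|=768.6136
9. ⊥bis P1·P8 via (74.44,23.695): [(69.1568, 15.7518) (76.3046, 0) (90, 0) (90, 47.0893)]  |A|=598.609
10. canonical 4-gon: [(69.1568, 15.7518) (76.3046, 0) (90, 0) (90, 47.0893)]
11. shoelace: 598.609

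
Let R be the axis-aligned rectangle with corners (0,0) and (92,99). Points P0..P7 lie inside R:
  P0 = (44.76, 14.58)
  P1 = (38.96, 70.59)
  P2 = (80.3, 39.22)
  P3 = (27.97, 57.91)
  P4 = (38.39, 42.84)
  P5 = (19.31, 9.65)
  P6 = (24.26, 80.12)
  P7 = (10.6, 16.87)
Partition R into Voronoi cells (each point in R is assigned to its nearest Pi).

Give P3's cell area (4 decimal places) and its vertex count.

Area of P3's cell: 847.3176 (5 vertices)

1. box [0,92]×[0,99]: [(0, 0) (92, 0) (92, 99) (0, 99)]
2. ⊥bis P3·P0 via (36.365,36.245): [(0, 22.1539) (92, 57.8031) (92, 99) (0, 99)]  |A|=5429.9799
3. ⊥bis P3·P1 via (33.465,64.25): [(0, 93.2548) (0, 22.1539) (56.6897, 44.1207)]  |A|=2015.3455
4. ⊥bis P3·P2 via (54.135,48.565): [(53.5268, 46.8621) (0, 93.2548) (0, 22.1539) (51.8824, 42.2578)]  |A|=2005.81
5. ⊥bis P3·P4 via (33.18,50.375): [(42.2433, 56.6417) (0, 93.2548) (0, 27.433)]  |A|=1390.2627
6. ⊥bis P3·P5 via (23.64,33.78): [(12.159, 35.8402) (42.2433, 56.6417) (0, 93.2548) (0, 38.0221)]  |A|=1325.8867
7. ⊥bis P3·P6 via (26.115,69.015): [(12.159, 35.8402) (42.2433, 56.6417) (27.668, 69.2744) (0, 64.6527) (0, 38.0221)]  |A|=930.2065
8. ⊥bis P3·P7 via (19.285,37.39): [(16.255, 38.6724) (42.2433, 56.6417) (27.668, 69.2744) (0, 64.6527) (0, 45.5523)]  |A|=847.3176
9. canonical 5-gon: [(16.255, 38.6724) (42.2433, 56.6417) (27.668, 69.2744) (0, 64.6527) (0, 45.5523)]
10. shoelace: 847.3176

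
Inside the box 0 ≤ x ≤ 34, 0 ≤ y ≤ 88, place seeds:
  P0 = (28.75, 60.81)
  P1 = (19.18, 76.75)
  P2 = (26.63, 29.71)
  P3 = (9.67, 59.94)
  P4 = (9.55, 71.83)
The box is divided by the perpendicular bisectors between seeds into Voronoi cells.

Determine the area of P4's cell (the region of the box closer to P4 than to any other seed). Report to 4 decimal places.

1. box [0,34]×[0,88]: [(0, 0) (34, 0) (34, 88) (0, 88)]
2. ⊥bis P4·P0 via (19.15,66.32): [(0, 32.9552) (31.5934, 88) (0, 88)]  |A|=869.5265
3. ⊥bis P4·P1 via (14.365,74.29): [(0, 32.9552) (18.7727, 65.6627) (7.3605, 88) (0, 88)]  |A|=598.8775
4. ⊥bis P4·P2 via (18.09,50.77): [(0, 43.4344) (7.8391, 46.6132) (18.7727, 65.6627) (7.3605, 88) (0, 88)]  |A|=557.8039
5. ⊥bis P4·P3 via (9.61,65.885): [(0, 65.788) (18.6127, 65.9759) (7.3605, 88) (0, 88)]  |A|=287.7673
6. canonical 4-gon: [(0, 65.788) (18.6127, 65.9759) (7.3605, 88) (0, 88)]
7. shoelace: 287.7673

Area of P4's cell: 287.7673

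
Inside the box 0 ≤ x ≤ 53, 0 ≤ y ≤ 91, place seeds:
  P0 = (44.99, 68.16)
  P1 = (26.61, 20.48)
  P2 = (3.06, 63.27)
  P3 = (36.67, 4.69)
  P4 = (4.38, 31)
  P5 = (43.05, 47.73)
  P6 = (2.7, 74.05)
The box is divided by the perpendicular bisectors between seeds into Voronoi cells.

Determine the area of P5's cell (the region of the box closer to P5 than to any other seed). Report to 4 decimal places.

Area of P5's cell: 805.4485

1. box [0,53]×[0,91]: [(0, 0) (53, 0) (53, 91) (0, 91)]
2. ⊥bis P5·P0 via (44.02,57.945): [(0, 62.1251) (0, 0) (53, 0) (53, 57.0923)]  |A|=3159.2596
3. ⊥bis P5·P1 via (34.83,34.105): [(0, 62.1251) (0, 55.118) (53, 23.143) (53, 57.0923)]  |A|=1085.3424
4. ⊥bis P5·P2 via (23.055,55.5): [(24.7174, 59.7779) (18.5562, 43.923) (53, 23.143) (53, 57.0923)]  |A|=817.1536
5. ⊥bis P5·P3 via (39.86,26.21): [(24.7174, 59.7779) (18.5562, 43.923) (50.5406, 24.6268) (53, 24.2622) (53, 57.0923)]  |A|=815.7773
6. ⊥bis P5·P4 via (23.715,39.365): [(24.7174, 59.7779) (20.0642, 47.8036) (22.8686, 41.3213) (50.5406, 24.6268) (53, 24.2622) (53, 57.0923)]  |A|=805.4485
7. ⊥bis P5·P6 via (22.875,60.89): [(24.7174, 59.7779) (20.0642, 47.8036) (22.8686, 41.3213) (50.5406, 24.6268) (53, 24.2622) (53, 57.0923)]  |A|=805.4485
8. canonical 6-gon: [(24.7174, 59.7779) (20.0642, 47.8036) (22.8686, 41.3213) (50.5406, 24.6268) (53, 24.2622) (53, 57.0923)]
9. shoelace: 805.4485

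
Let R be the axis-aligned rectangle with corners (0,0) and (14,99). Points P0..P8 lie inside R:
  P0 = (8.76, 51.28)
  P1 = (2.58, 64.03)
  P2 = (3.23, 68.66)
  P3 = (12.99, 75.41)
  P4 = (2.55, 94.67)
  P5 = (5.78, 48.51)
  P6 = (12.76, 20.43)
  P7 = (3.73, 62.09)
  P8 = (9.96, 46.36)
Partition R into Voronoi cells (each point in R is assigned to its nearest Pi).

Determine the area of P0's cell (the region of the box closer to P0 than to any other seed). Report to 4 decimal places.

1. box [0,14]×[0,99]: [(0, 0) (14, 0) (14, 99) (0, 99)]
2. ⊥bis P0·P1 via (5.67,57.655): [(0, 54.9067) (0, 0) (14, 0) (14, 61.6926)]  |A|=816.1952
3. ⊥bis P0·P2 via (5.995,59.97): [(0, 54.9067) (0, 0) (14, 0) (14, 61.6926)]  |A|=816.1952
4. ⊥bis P0·P3 via (10.875,63.345): [(0, 54.9067) (0, 0) (14, 0) (14, 61.6926)]  |A|=816.1952
5. ⊥bis P0·P4 via (5.655,72.975): [(0, 54.9067) (0, 0) (14, 0) (14, 61.6926)]  |A|=816.1952
6. ⊥bis P0·P5 via (7.27,49.895): [(1.8003, 55.7793) (14, 42.6548) (14, 61.6926)]  |A|=116.1276
7. ⊥bis P0·P6 via (10.76,35.855): [(1.8003, 55.7793) (14, 42.6548) (14, 61.6926)]  |A|=116.1276
8. ⊥bis P0·P7 via (6.245,56.685): [(2.5546, 54.9678) (14, 42.6548) (14, 60.2935)]  |A|=100.9406
9. ⊥bis P0·P8 via (9.36,48.82): [(2.5546, 54.9678) (8.4708, 48.6031) (14, 49.9517) (14, 60.2935)]  |A|=80.7676
10. canonical 4-gon: [(2.5546, 54.9678) (8.4708, 48.6031) (14, 49.9517) (14, 60.2935)]
11. shoelace: 80.7676

Area of P0's cell: 80.7676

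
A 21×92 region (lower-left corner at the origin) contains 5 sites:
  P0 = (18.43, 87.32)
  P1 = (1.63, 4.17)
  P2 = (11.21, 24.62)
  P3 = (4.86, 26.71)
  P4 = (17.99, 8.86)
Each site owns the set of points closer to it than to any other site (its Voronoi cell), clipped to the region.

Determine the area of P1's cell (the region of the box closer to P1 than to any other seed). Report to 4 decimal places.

1. box [0,21]×[0,92]: [(0, 0) (21, 0) (21, 92) (0, 92)]
2. ⊥bis P1·P0 via (10.03,45.745): [(0, 47.7715) (0, 0) (21, 0) (21, 43.5286)]  |A|=958.6508
3. ⊥bis P1·P2 via (6.42,14.395): [(0, 17.4025) (0, 0) (21, 0) (21, 7.5649)]  |A|=262.1574
4. ⊥bis P1·P3 via (3.245,15.44): [(4.6054, 15.245) (0, 15.905) (0, 0) (21, 0) (21, 7.5649)]  |A|=258.7091
5. ⊥bis P1·P4 via (9.81,6.515): [(7.7265, 13.783) (4.6054, 15.245) (0, 15.905) (0, 0) (11.6777, 0)]  |A|=144.2582
6. canonical 5-gon: [(7.7265, 13.783) (4.6054, 15.245) (0, 15.905) (0, 0) (11.6777, 0)]
7. shoelace: 144.2582

Area of P1's cell: 144.2582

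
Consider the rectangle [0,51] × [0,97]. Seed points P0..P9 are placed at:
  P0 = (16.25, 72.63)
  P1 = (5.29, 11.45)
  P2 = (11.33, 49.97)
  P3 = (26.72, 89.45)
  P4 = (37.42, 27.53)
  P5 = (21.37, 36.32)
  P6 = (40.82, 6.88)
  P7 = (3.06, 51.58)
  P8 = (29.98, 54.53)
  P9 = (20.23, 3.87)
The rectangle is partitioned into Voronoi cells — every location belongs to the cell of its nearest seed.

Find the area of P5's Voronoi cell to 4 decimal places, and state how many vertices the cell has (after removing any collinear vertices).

Area of P5's cell: 479.5778 (6 vertices)

1. box [0,51]×[0,97]: [(0, 0) (51, 0) (51, 97) (0, 97)]
2. ⊥bis P5·P0 via (18.81,54.475): [(0, 51.8226) (0, 0) (51, 0) (51, 59.014)]  |A|=2826.3355
3. ⊥bis P5·P1 via (13.33,23.885): [(0, 51.8226) (0, 32.5037) (50.2715, 0) (51, 0) (51, 59.014)]  |A|=2009.3307
4. ⊥bis P5·P2 via (16.35,43.145): [(34.8238, 56.7331) (1.0018, 31.8559) (50.2715, 0) (51, 0) (51, 59.014)]  |A|=1649.5354
5. ⊥bis P5·P3 via (24.045,62.885): [(34.8238, 56.7331) (1.0018, 31.8559) (50.2715, 0) (51, 0) (51, 59.014)]  |A|=1649.5354
6. ⊥bis P5·P4 via (29.395,31.925): [(43.6642, 57.9796) (34.8238, 56.7331) (1.0018, 31.8559) (21.9422, 18.3167)]  |A|=651.2095
7. ⊥bis P5·P6 via (31.095,21.6): [(43.6642, 57.9796) (34.8238, 56.7331) (1.0018, 31.8559) (21.9422, 18.3167)]  |A|=651.2095
8. ⊥bis P5·P7 via (12.215,43.95): [(43.6642, 57.9796) (34.8238, 56.7331) (3.9313, 34.0107) (1.7385, 31.3796) (21.9422, 18.3167)]  |A|=649.7181
9. ⊥bis P5·P8 via (25.675,45.425): [(34.5026, 41.2512) (21.8857, 47.2167) (3.9313, 34.0107) (1.7385, 31.3796) (21.9422, 18.3167)]  |A|=482.8603
10. ⊥bis P5·P9 via (20.8,20.095): [(22.8762, 20.0221) (34.5026, 41.2512) (21.8857, 47.2167) (3.9313, 34.0107) (1.7385, 31.3796) (19.0994, 20.1547)]  |A|=479.5778
11. canonical 6-gon: [(22.8762, 20.0221) (34.5026, 41.2512) (21.8857, 47.2167) (3.9313, 34.0107) (1.7385, 31.3796) (19.0994, 20.1547)]
12. shoelace: 479.5778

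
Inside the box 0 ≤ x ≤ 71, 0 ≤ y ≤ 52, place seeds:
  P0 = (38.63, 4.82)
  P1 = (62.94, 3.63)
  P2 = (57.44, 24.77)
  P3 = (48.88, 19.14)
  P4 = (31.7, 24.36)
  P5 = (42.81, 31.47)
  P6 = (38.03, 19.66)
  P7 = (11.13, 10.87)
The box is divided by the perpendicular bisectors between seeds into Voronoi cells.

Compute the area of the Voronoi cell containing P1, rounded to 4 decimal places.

Area of P1's cell: 271.5748

1. box [0,71]×[0,52]: [(0, 0) (71, 0) (71, 52) (0, 52)]
2. ⊥bis P1·P0 via (50.785,4.225): [(50.5782, 0) (71, 0) (71, 52) (53.1236, 52)]  |A|=995.7527
3. ⊥bis P1·P2 via (60.19,14.2): [(51.1583, 11.8502) (50.5782, 0) (71, 0) (71, 17.0124)]  |A|=289.7796
4. ⊥bis P1·P3 via (55.91,11.385): [(58.5425, 13.7714) (50.9138, 6.8559) (50.5782, 0) (71, 0) (71, 17.0124)]  |A|=271.5748
5. ⊥bis P1·P4 via (47.32,13.995): [(58.5425, 13.7714) (50.9138, 6.8559) (50.5782, 0) (71, 0) (71, 17.0124)]  |A|=271.5748
6. ⊥bis P1·P5 via (52.875,17.55): [(58.5425, 13.7714) (50.9138, 6.8559) (50.5782, 0) (71, 0) (71, 17.0124)]  |A|=271.5748
7. ⊥bis P1·P6 via (50.485,11.645): [(58.5425, 13.7714) (50.9138, 6.8559) (50.5782, 0) (71, 0) (71, 17.0124)]  |A|=271.5748
8. ⊥bis P1·P7 via (37.035,7.25): [(58.5425, 13.7714) (50.9138, 6.8559) (50.5782, 0) (71, 0) (71, 17.0124)]  |A|=271.5748
9. canonical 5-gon: [(58.5425, 13.7714) (50.9138, 6.8559) (50.5782, 0) (71, 0) (71, 17.0124)]
10. shoelace: 271.5748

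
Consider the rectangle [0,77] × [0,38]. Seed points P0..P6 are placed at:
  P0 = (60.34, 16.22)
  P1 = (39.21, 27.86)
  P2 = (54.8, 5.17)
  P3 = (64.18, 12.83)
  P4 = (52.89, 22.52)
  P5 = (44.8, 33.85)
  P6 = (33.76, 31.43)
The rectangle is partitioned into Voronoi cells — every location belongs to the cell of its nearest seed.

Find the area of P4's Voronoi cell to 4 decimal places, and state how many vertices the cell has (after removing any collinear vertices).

Area of P4's cell: 324.5863 (5 vertices)

1. box [0,77]×[0,38]: [(0, 0) (77, 0) (77, 38) (0, 38)]
2. ⊥bis P4·P0 via (56.615,19.37): [(0, 0) (40.235, 0) (72.3692, 38) (0, 38)]  |A|=2139.4803
3. ⊥bis P4·P1 via (46.05,25.19): [(36.2171, 0) (40.235, 0) (72.3692, 38) (51.0504, 38)]  |A|=481.3987
4. ⊥bis P4·P2 via (53.845,13.845): [(41.0726, 12.4389) (51.7476, 13.6141) (72.3692, 38) (51.0504, 38)]  |A|=390.5087
5. ⊥bis P4·P3 via (58.535,17.675): [(41.0726, 12.4389) (51.7476, 13.6141) (72.3692, 38) (51.0504, 38)]  |A|=390.5087
6. ⊥bis P4·P5 via (48.845,28.185): [(46.5908, 26.5754) (41.0726, 12.4389) (51.7476, 13.6141) (72.3692, 38) (62.5909, 38)]  |A|=324.5863
7. ⊥bis P4·P6 via (43.325,26.975): [(46.5908, 26.5754) (41.0726, 12.4389) (51.7476, 13.6141) (72.3692, 38) (62.5909, 38)]  |A|=324.5863
8. canonical 5-gon: [(46.5908, 26.5754) (41.0726, 12.4389) (51.7476, 13.6141) (72.3692, 38) (62.5909, 38)]
9. shoelace: 324.5863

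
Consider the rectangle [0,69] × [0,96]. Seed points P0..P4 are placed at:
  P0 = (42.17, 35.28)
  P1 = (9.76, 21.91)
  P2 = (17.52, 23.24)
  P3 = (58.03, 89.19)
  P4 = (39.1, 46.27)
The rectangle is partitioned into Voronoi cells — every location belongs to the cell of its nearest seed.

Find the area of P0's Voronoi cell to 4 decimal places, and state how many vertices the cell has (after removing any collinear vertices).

Area of P0's cell: 1499.1026 (4 vertices)

1. box [0,69]×[0,96]: [(0, 0) (69, 0) (69, 96) (0, 96)]
2. ⊥bis P0·P1 via (25.965,28.595): [(0, 91.5363) (37.7612, 0) (69, 0) (69, 96) (0, 96)]  |A|=4895.7386
3. ⊥bis P0·P2 via (29.845,29.26): [(0, 91.5363) (3.1146, 83.9862) (44.1367, 0) (69, 0) (69, 96) (0, 96)]  |A|=4628.0119
4. ⊥bis P0·P3 via (50.1,62.235): [(7.637, 74.7274) (44.1367, 0) (69, 0) (69, 56.6747)]  |A|=2667.85
5. ⊥bis P0·P4 via (40.635,40.775): [(26.1914, 36.7402) (44.1367, 0) (69, 0) (69, 48.6986)]  |A|=1499.1026
6. canonical 4-gon: [(26.1914, 36.7402) (44.1367, 0) (69, 0) (69, 48.6986)]
7. shoelace: 1499.1026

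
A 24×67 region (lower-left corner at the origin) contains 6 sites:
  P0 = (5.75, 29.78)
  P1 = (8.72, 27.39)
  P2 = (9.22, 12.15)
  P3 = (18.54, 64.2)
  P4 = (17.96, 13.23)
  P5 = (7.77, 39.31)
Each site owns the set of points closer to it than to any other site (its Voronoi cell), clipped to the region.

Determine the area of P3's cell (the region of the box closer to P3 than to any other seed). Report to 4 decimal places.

1. box [0,24]×[0,67]: [(0, 0) (24, 0) (24, 67) (0, 67)]
2. ⊥bis P3·P0 via (12.145,46.99): [(0, 51.5029) (24, 42.5848) (24, 67) (0, 67)]  |A|=478.9469
3. ⊥bis P3·P1 via (13.63,45.795): [(0, 51.5029) (19.7667, 44.1579) (24, 43.0285) (24, 67) (0, 67)]  |A|=478.0077
4. ⊥bis P3·P2 via (13.88,38.175): [(0, 51.5029) (19.7667, 44.1579) (24, 43.0285) (24, 67) (0, 67)]  |A|=478.0077
5. ⊥bis P3·P4 via (18.25,38.715): [(0, 51.5029) (19.7667, 44.1579) (24, 43.0285) (24, 67) (0, 67)]  |A|=478.0077
6. ⊥bis P3·P5 via (13.155,51.755): [(0, 57.4472) (24, 47.0623) (24, 67) (0, 67)]  |A|=353.8854
7. canonical 4-gon: [(0, 57.4472) (24, 47.0623) (24, 67) (0, 67)]
8. shoelace: 353.8854

Area of P3's cell: 353.8854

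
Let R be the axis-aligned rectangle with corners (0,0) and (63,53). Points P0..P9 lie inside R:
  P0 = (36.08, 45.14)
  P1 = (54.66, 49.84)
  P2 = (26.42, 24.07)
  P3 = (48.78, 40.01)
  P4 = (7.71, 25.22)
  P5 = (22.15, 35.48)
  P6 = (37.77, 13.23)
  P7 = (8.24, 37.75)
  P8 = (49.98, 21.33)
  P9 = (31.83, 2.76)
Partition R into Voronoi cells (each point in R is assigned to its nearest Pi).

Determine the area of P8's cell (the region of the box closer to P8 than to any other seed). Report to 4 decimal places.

Area of P8's cell: 538.5835

1. box [0,63]×[0,53]: [(0, 0) (63, 0) (63, 53) (0, 53)]
2. ⊥bis P8·P0 via (43.03,33.235): [(0, 8.1146) (0, 0) (63, 0) (63, 44.8933)]  |A|=1669.747
3. ⊥bis P8·P1 via (52.32,35.585): [(48.2109, 36.2595) (0, 8.1146) (0, 0) (63, 0) (63, 33.8318)]  |A|=1587.9527
4. ⊥bis P8·P2 via (38.2,22.7): [(48.2109, 36.2595) (39.1626, 30.9773) (35.56, 0) (63, 0) (63, 33.8318)]  |A|=878.282
5. ⊥bis P8·P3 via (49.38,30.67): [(39.0497, 30.0064) (35.56, 0) (63, 0) (63, 31.5449)]  |A|=789.4424
6. ⊥bis P8·P4 via (28.845,23.275): [(39.0497, 30.0064) (35.56, 0) (63, 0) (63, 31.5449)]  |A|=789.4424
7. ⊥bis P8·P5 via (36.065,28.405): [(39.0497, 30.0064) (35.56, 0) (63, 0) (63, 31.5449)]  |A|=789.4424
8. ⊥bis P8·P6 via (43.875,17.28): [(39.0497, 30.0064) (38.5102, 25.367) (55.3384, 0) (63, 0) (63, 31.5449)]  |A|=538.5835
9. ⊥bis P8·P7 via (29.11,29.54): [(39.0497, 30.0064) (38.5102, 25.367) (55.3384, 0) (63, 0) (63, 31.5449)]  |A|=538.5835
10. ⊥bis P8·P9 via (40.905,12.045): [(39.0497, 30.0064) (38.5102, 25.367) (55.3384, 0) (63, 0) (63, 31.5449)]  |A|=538.5835
11. canonical 5-gon: [(39.0497, 30.0064) (38.5102, 25.367) (55.3384, 0) (63, 0) (63, 31.5449)]
12. shoelace: 538.5835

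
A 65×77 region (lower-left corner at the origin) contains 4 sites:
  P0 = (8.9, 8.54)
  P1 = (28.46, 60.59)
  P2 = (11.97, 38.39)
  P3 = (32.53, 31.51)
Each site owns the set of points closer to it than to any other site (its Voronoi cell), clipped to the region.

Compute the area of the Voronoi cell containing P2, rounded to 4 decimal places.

Area of P2's cell: 727.5241

1. box [0,65]×[0,77]: [(0, 0) (65, 0) (65, 77) (0, 77)]
2. ⊥bis P2·P0 via (10.435,23.465): [(0, 24.5382) (65, 17.8531) (65, 77) (0, 77)]  |A|=3627.2816
3. ⊥bis P2·P1 via (20.215,49.49): [(0, 64.5056) (0, 24.5382) (62.4543, 18.1149)]  |A|=1248.0665
4. ⊥bis P2·P3 via (22.25,34.95): [(25.7418, 45.3847) (0, 64.5056) (0, 24.5382) (18.1415, 22.6724)]  |A|=727.5241
5. canonical 4-gon: [(25.7418, 45.3847) (0, 64.5056) (0, 24.5382) (18.1415, 22.6724)]
6. shoelace: 727.5241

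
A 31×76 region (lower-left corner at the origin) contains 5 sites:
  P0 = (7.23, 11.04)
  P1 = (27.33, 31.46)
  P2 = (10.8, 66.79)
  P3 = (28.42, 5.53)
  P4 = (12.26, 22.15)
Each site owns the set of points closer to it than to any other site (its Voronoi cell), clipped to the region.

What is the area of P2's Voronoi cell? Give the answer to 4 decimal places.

Area of P2's cell: 867.4642

1. box [0,31]×[0,76]: [(0, 0) (31, 0) (31, 76) (0, 76)]
2. ⊥bis P2·P0 via (9.015,38.915): [(0, 39.4923) (31, 37.5072) (31, 76) (0, 76)]  |A|=1162.5085
3. ⊥bis P2·P1 via (19.065,49.125): [(0, 40.205) (31, 54.7091) (31, 76) (0, 76)]  |A|=884.8321
4. ⊥bis P2·P3 via (19.61,36.16): [(0, 40.205) (31, 54.7091) (31, 76) (0, 76)]  |A|=884.8321
5. ⊥bis P2·P4 via (11.53,44.47): [(0, 44.0929) (8.9343, 44.3851) (31, 54.7091) (31, 76) (0, 76)]  |A|=867.4642
6. canonical 5-gon: [(0, 44.0929) (8.9343, 44.3851) (31, 54.7091) (31, 76) (0, 76)]
7. shoelace: 867.4642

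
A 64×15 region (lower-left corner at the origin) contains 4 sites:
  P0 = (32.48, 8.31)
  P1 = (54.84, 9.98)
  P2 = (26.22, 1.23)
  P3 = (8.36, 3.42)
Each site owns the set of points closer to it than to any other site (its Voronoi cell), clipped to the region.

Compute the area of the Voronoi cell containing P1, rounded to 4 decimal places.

1. box [0,64]×[0,15]: [(0, 0) (64, 0) (64, 15) (0, 15)]
2. ⊥bis P1·P0 via (43.66,9.145): [(44.343, 0) (64, 0) (64, 15) (43.2227, 15)]  |A|=303.2571
3. ⊥bis P1·P2 via (40.53,5.605): [(44.343, 0) (64, 0) (64, 15) (43.2227, 15)]  |A|=303.2571
4. ⊥bis P1·P3 via (31.6,6.7): [(44.343, 0) (64, 0) (64, 15) (43.2227, 15)]  |A|=303.2571
5. canonical 4-gon: [(44.343, 0) (64, 0) (64, 15) (43.2227, 15)]
6. shoelace: 303.2571

Area of P1's cell: 303.2571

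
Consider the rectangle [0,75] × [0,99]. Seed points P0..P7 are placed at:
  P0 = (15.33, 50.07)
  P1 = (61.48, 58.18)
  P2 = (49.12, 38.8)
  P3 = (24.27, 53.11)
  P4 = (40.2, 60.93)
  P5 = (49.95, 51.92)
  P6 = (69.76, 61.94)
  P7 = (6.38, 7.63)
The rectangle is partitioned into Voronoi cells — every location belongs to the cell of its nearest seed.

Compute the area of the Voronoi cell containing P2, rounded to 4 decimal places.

1. box [0,75]×[0,99]: [(0, 0) (75, 0) (75, 99) (0, 99)]
2. ⊥bis P2·P0 via (32.225,44.435): [(17.4046, 0) (75, 0) (75, 99) (50.4241, 99)]  |A|=4067.4811
3. ⊥bis P2·P1 via (55.3,48.49): [(37.3877, 59.9139) (17.4046, 0) (75, 0) (75, 35.9259)]  |A|=2401.0128
4. ⊥bis P2·P3 via (36.695,45.955): [(42.7602, 56.4875) (27.2773, 29.6008) (17.4046, 0) (75, 0) (75, 35.9259)]  |A|=2302.2628
5. ⊥bis P2·P4 via (44.66,49.865): [(49.8586, 51.9604) (37.2196, 46.866) (27.2773, 29.6008) (17.4046, 0) (75, 0) (75, 35.9259)]  |A|=2255.5727
6. ⊥bis P2·P5 via (49.535,45.36): [(61.3829, 44.6105) (36.8157, 46.1646) (27.2773, 29.6008) (17.4046, 0) (75, 0) (75, 35.9259)]  |A|=2170.8413
7. ⊥bis P2·P6 via (59.44,50.37): [(61.3829, 44.6105) (36.8157, 46.1646) (27.2773, 29.6008) (17.4046, 0) (75, 0) (75, 35.9259)]  |A|=2170.8413
8. ⊥bis P2·P7 via (27.75,23.215): [(61.3829, 44.6105) (36.8157, 46.1646) (27.2773, 29.6008) (25.9642, 25.6637) (44.6805, 0) (75, 0) (75, 35.9259)]  |A|=1820.8403
9. canonical 7-gon: [(61.3829, 44.6105) (36.8157, 46.1646) (27.2773, 29.6008) (25.9642, 25.6637) (44.6805, 0) (75, 0) (75, 35.9259)]
10. shoelace: 1820.8403

Area of P2's cell: 1820.8403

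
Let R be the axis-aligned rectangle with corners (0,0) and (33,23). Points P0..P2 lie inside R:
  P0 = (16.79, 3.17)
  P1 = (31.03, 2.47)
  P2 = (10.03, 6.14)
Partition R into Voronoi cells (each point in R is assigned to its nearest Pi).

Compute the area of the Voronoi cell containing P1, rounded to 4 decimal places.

Area of P1's cell: 199.2562

1. box [0,33]×[0,23]: [(0, 0) (33, 0) (33, 23) (0, 23)]
2. ⊥bis P1·P0 via (23.91,2.82): [(23.7714, 0) (33, 0) (33, 23) (24.902, 23)]  |A|=199.2562
3. ⊥bis P1·P2 via (20.53,4.305): [(23.7714, 0) (33, 0) (33, 23) (24.902, 23)]  |A|=199.2562
4. canonical 4-gon: [(23.7714, 0) (33, 0) (33, 23) (24.902, 23)]
5. shoelace: 199.2562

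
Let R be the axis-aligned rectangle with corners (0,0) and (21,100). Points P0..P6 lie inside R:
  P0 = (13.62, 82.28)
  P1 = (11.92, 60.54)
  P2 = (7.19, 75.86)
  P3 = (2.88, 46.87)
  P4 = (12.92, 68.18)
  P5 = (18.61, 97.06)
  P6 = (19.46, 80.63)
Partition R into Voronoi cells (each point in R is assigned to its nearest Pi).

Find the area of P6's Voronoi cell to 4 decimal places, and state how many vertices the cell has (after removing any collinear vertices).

Area of P6's cell: 69.2645 (4 vertices)

1. box [0,21]×[0,100]: [(0, 0) (21, 0) (21, 100) (0, 100)]
2. ⊥bis P6·P0 via (16.54,81.455): [(0, 22.9134) (0, 0) (21, 0) (21, 97.2407)]  |A|=1261.6183
3. ⊥bis P6·P1 via (15.69,70.585): [(13.6818, 71.3387) (21, 68.5921) (21, 97.2407)]  |A|=104.8281
4. ⊥bis P6·P2 via (13.325,78.245): [(14.6616, 74.8067) (16.4075, 70.3157) (21, 68.5921) (21, 97.2407)]  |A|=99.6004
5. ⊥bis P6·P3 via (11.17,63.75): [(14.6616, 74.8067) (16.4075, 70.3157) (21, 68.5921) (21, 97.2407)]  |A|=99.6004
6. ⊥bis P6·P4 via (16.19,74.405): [(14.7603, 75.156) (21, 71.8783) (21, 97.2407)]  |A|=79.1266
7. ⊥bis P6·P5 via (19.035,88.845): [(18.6219, 88.8236) (14.7603, 75.156) (21, 71.8783) (21, 88.9467)]  |A|=69.2645
8. canonical 4-gon: [(18.6219, 88.8236) (14.7603, 75.156) (21, 71.8783) (21, 88.9467)]
9. shoelace: 69.2645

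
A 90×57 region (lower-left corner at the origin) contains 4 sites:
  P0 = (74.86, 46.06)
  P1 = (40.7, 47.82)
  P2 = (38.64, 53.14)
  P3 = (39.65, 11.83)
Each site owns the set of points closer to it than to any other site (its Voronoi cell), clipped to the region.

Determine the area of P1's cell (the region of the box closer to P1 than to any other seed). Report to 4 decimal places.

Area of P1's cell: 927.5369

1. box [0,90]×[0,57]: [(0, 0) (90, 0) (90, 57) (0, 57)]
2. ⊥bis P1·P0 via (57.78,46.94): [(0, 0) (55.3615, 0) (58.2983, 57) (0, 57)]  |A|=3239.306
3. ⊥bis P1·P2 via (39.67,50.48): [(0, 35.1191) (0, 0) (55.3615, 0) (58.2983, 57) (56.5081, 57)]  |A|=2621.0813
4. ⊥bis P1·P3 via (40.175,29.825): [(0, 35.1191) (0, 30.9971) (56.8731, 29.3378) (58.2983, 57) (56.5081, 57)]  |A|=927.5369
5. canonical 5-gon: [(0, 35.1191) (0, 30.9971) (56.8731, 29.3378) (58.2983, 57) (56.5081, 57)]
6. shoelace: 927.5369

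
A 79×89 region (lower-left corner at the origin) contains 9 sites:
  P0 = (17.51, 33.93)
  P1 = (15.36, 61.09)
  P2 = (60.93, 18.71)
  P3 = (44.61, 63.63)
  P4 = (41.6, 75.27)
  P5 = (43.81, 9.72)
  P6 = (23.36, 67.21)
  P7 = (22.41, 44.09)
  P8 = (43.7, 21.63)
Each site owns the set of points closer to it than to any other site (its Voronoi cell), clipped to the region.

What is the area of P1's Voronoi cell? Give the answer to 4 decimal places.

1. box [0,79]×[0,89]: [(0, 0) (79, 0) (79, 89) (0, 89)]
2. ⊥bis P1·P0 via (16.435,47.51): [(0, 46.209) (79, 52.4627) (79, 89) (0, 89)]  |A|=3133.4688
3. ⊥bis P1·P2 via (38.145,39.9): [(0, 46.209) (47.51, 49.9699) (79, 83.8302) (79, 89) (0, 89)]  |A|=2639.587
4. ⊥bis P1·P3 via (29.985,62.36): [(0, 46.209) (31.1732, 48.6767) (27.6716, 89) (0, 89)]  |A|=1224.8731
5. ⊥bis P1·P4 via (28.48,68.18): [(0, 46.209) (31.1732, 48.6767) (29.671, 65.9761) (17.2289, 89) (0, 89)]  |A|=1104.6572
6. ⊥bis P1·P5 via (29.585,35.405): [(0, 46.209) (31.1732, 48.6767) (29.671, 65.9761) (17.2289, 89) (0, 89)]  |A|=1104.6572
7. ⊥bis P1·P6 via (19.36,64.15): [(0, 46.209) (31.1732, 48.6767) (31.1702, 48.7119) (0.3498, 89) (0, 89)]  |A|=674.499
8. ⊥bis P1·P7 via (18.885,52.59): [(0, 46.209) (4.3235, 46.5512) (25.9591, 55.5237) (0.3498, 89) (0, 89)]  |A|=576.9564
9. ⊥bis P1·P8 via (29.53,41.36): [(0, 46.209) (4.3235, 46.5512) (25.9591, 55.5237) (0.3498, 89) (0, 89)]  |A|=576.9564
10. canonical 5-gon: [(0, 46.209) (4.3235, 46.5512) (25.9591, 55.5237) (0.3498, 89) (0, 89)]
11. shoelace: 576.9564

Area of P1's cell: 576.9564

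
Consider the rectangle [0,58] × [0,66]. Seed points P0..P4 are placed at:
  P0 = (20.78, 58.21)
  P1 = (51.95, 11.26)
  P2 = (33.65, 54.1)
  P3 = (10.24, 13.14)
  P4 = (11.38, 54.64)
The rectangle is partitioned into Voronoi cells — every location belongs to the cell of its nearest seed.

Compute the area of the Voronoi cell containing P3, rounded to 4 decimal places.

Area of P3's cell: 1029.7197

1. box [0,58]×[0,66]: [(0, 0) (58, 0) (58, 66) (0, 66)]
2. ⊥bis P3·P0 via (15.51,35.675): [(0, 39.3021) (0, 0) (58, 0) (58, 25.7384)]  |A|=1886.1745
3. ⊥bis P3·P1 via (31.095,12.2): [(31.9795, 31.8235) (0, 39.3021) (0, 0) (30.5451, 0)]  |A|=1114.457
4. ⊥bis P3·P2 via (21.945,33.62): [(31.8064, 27.9839) (20.3159, 34.5511) (0, 39.3021) (0, 0) (30.5451, 0)]  |A|=1091.8291
5. ⊥bis P3·P4 via (10.81,33.89): [(31.8064, 27.9839) (22.0109, 33.5823) (0, 34.1869) (0, 0) (30.5451, 0)]  |A|=1029.7197
6. canonical 5-gon: [(31.8064, 27.9839) (22.0109, 33.5823) (0, 34.1869) (0, 0) (30.5451, 0)]
7. shoelace: 1029.7197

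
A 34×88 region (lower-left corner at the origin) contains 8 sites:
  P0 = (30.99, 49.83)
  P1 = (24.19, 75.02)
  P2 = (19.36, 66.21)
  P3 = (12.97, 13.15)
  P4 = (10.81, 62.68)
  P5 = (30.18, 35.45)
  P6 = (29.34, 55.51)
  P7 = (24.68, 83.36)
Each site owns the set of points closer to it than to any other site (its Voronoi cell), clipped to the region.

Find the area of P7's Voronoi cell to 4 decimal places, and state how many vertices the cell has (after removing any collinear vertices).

1. box [0,34]×[0,88]: [(0, 0) (34, 0) (34, 88) (0, 88)]
2. ⊥bis P7·P0 via (27.835,66.595): [(0, 61.3567) (34, 67.7552) (34, 88) (0, 88)]  |A|=797.0972
3. ⊥bis P7·P1 via (24.435,79.19): [(0, 80.6256) (34, 78.628) (34, 88) (0, 88)]  |A|=284.6878
4. ⊥bis P7·P2 via (22.02,74.785): [(0, 81.6157) (3.9374, 80.3943) (34, 78.628) (34, 88) (0, 88)]  |A|=282.7387
5. ⊥bis P7·P3 via (18.825,48.255): [(0, 81.6157) (3.9374, 80.3943) (34, 78.628) (34, 88) (0, 88)]  |A|=282.7387
6. ⊥bis P7·P4 via (17.745,73.02): [(0, 84.9215) (7.0201, 80.2132) (34, 78.628) (34, 88) (0, 88)]  |A|=269.6092
7. ⊥bis P7·P5 via (27.43,59.405): [(0, 84.9215) (7.0201, 80.2132) (34, 78.628) (34, 88) (0, 88)]  |A|=269.6092
8. ⊥bis P7·P6 via (27.01,69.435): [(0, 84.9215) (7.0201, 80.2132) (34, 78.628) (34, 88) (0, 88)]  |A|=269.6092
9. canonical 5-gon: [(0, 84.9215) (7.0201, 80.2132) (34, 78.628) (34, 88) (0, 88)]
10. shoelace: 269.6092

Area of P7's cell: 269.6092 (5 vertices)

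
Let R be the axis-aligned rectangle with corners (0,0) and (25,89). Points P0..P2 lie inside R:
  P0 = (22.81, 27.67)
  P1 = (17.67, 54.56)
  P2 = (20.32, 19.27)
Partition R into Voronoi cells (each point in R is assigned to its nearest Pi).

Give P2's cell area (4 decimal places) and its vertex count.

Area of P2's cell: 653.9281 (4 vertices)

1. box [0,25]×[0,89]: [(0, 0) (25, 0) (25, 89) (0, 89)]
2. ⊥bis P2·P0 via (21.565,23.47): [(0, 29.8625) (0, 0) (25, 0) (25, 22.4518)]  |A|=653.9281
3. ⊥bis P2·P1 via (18.995,36.915): [(0, 29.8625) (0, 0) (25, 0) (25, 22.4518)]  |A|=653.9281
4. canonical 4-gon: [(0, 29.8625) (0, 0) (25, 0) (25, 22.4518)]
5. shoelace: 653.9281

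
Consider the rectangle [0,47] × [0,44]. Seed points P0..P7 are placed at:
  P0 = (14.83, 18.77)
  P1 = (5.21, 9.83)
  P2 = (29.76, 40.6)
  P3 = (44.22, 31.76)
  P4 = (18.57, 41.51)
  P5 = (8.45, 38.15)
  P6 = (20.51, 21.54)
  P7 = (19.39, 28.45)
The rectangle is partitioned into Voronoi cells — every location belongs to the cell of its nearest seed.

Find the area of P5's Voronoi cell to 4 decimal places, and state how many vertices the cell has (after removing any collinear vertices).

Area of P5's cell: 225.8069 (6 vertices)

1. box [0,47]×[0,44]: [(0, 0) (47, 0) (47, 44) (0, 44)]
2. ⊥bis P5·P0 via (11.64,28.46): [(0, 24.628) (47, 40.1007) (47, 44) (0, 44)]  |A|=546.8743
3. ⊥bis P5·P1 via (6.83,23.99): [(0, 24.7714) (0.3231, 24.7344) (47, 40.1007) (47, 44) (0, 44)]  |A|=546.8512
4. ⊥bis P5·P2 via (19.105,39.375): [(0, 24.7714) (0.3231, 24.7344) (20.0419, 31.2259) (18.5733, 44) (0, 44)]  |A|=312.73
5. ⊥bis P5·P3 via (26.335,34.955): [(0, 24.7714) (0.3231, 24.7344) (20.0419, 31.2259) (18.5733, 44) (0, 44)]  |A|=312.73
6. ⊥bis P5·P4 via (13.51,39.83): [(0, 24.7714) (0.3231, 24.7344) (16.7288, 30.1353) (12.1255, 44) (0, 44)]  |A|=246.07
7. ⊥bis P5·P6 via (14.48,29.845): [(0, 24.7714) (0.3231, 24.7344) (13.346, 29.0216) (16.3696, 31.217) (12.1255, 44) (0, 44)]  |A|=244.0404
8. ⊥bis P5·P7 via (13.92,33.3): [(0, 24.7714) (0.3231, 24.7344) (8.7995, 27.5249) (15.1991, 34.7426) (12.1255, 44) (0, 44)]  |A|=225.8069
9. canonical 6-gon: [(0, 24.7714) (0.3231, 24.7344) (8.7995, 27.5249) (15.1991, 34.7426) (12.1255, 44) (0, 44)]
10. shoelace: 225.8069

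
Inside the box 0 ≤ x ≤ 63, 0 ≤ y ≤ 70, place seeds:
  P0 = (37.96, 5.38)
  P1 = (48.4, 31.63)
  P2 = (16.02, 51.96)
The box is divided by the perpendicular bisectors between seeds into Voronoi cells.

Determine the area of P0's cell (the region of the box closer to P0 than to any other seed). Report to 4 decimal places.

Area of P0's cell: 1234.6253

1. box [0,63]×[0,70]: [(0, 0) (63, 0) (63, 70) (0, 70)]
2. ⊥bis P0·P1 via (43.18,18.505): [(0, 35.6783) (0, 0) (63, 0) (63, 10.6223)]  |A|=1458.4691
3. ⊥bis P0·P2 via (26.99,28.67): [(22.701, 26.6498) (0, 15.9572) (0, 0) (63, 0) (63, 10.6223)]  |A|=1234.6253
4. canonical 5-gon: [(22.701, 26.6498) (0, 15.9572) (0, 0) (63, 0) (63, 10.6223)]
5. shoelace: 1234.6253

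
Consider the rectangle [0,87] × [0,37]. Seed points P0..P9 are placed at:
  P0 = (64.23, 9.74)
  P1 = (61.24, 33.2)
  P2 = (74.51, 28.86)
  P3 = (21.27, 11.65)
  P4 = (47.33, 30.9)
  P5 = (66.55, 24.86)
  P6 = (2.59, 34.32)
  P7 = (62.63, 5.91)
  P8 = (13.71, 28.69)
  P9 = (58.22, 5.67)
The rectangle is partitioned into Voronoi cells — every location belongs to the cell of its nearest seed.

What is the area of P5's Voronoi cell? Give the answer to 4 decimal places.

1. box [0,87]×[0,37]: [(0, 0) (87, 0) (87, 37) (0, 37)]
2. ⊥bis P5·P0 via (65.39,17.3): [(0, 27.3334) (87, 13.9842) (87, 37) (0, 37)]  |A|=1421.6859
3. ⊥bis P5·P1 via (63.895,29.03): [(49.3397, 19.7628) (87, 13.9842) (87, 37) (76.4129, 37)]  |A|=524.6385
4. ⊥bis P5·P2 via (70.53,26.86): [(68.0956, 31.7045) (49.3397, 19.7628) (76.1648, 15.6467)]  |A|=198.7693
5. ⊥bis P5·P3 via (43.91,18.255): [(68.0956, 31.7045) (49.3397, 19.7628) (76.1648, 15.6467)]  |A|=198.7693
6. ⊥bis P5·P4 via (56.94,27.88): [(68.0956, 31.7045) (55.6521, 23.7818) (54.1568, 19.0236) (76.1648, 15.6467)]  |A|=186.7561
7. ⊥bis P5·P6 via (34.57,29.59): [(68.0956, 31.7045) (55.6521, 23.7818) (54.1568, 19.0236) (76.1648, 15.6467)]  |A|=186.7561
8. ⊥bis P5·P7 via (64.59,15.385): [(68.0956, 31.7045) (55.6521, 23.7818) (54.1568, 19.0236) (76.1648, 15.6467)]  |A|=186.7561
9. ⊥bis P5·P8 via (40.13,26.775): [(68.0956, 31.7045) (55.6521, 23.7818) (54.1568, 19.0236) (76.1648, 15.6467)]  |A|=186.7561
10. ⊥bis P5·P9 via (62.385,15.265): [(68.0956, 31.7045) (55.6521, 23.7818) (54.1568, 19.0236) (76.1648, 15.6467)]  |A|=186.7561
11. canonical 4-gon: [(68.0956, 31.7045) (55.6521, 23.7818) (54.1568, 19.0236) (76.1648, 15.6467)]
12. shoelace: 186.7561

Area of P5's cell: 186.7561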